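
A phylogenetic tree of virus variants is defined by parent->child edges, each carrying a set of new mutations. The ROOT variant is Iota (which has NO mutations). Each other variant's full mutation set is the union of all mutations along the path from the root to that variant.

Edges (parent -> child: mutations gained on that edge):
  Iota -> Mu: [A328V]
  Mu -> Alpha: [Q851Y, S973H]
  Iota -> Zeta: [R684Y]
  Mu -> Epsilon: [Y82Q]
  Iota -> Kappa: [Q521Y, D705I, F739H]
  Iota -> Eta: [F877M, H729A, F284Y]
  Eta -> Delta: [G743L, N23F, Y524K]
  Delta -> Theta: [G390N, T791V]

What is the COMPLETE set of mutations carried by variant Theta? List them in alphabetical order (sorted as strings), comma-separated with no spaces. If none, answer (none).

At Iota: gained [] -> total []
At Eta: gained ['F877M', 'H729A', 'F284Y'] -> total ['F284Y', 'F877M', 'H729A']
At Delta: gained ['G743L', 'N23F', 'Y524K'] -> total ['F284Y', 'F877M', 'G743L', 'H729A', 'N23F', 'Y524K']
At Theta: gained ['G390N', 'T791V'] -> total ['F284Y', 'F877M', 'G390N', 'G743L', 'H729A', 'N23F', 'T791V', 'Y524K']

Answer: F284Y,F877M,G390N,G743L,H729A,N23F,T791V,Y524K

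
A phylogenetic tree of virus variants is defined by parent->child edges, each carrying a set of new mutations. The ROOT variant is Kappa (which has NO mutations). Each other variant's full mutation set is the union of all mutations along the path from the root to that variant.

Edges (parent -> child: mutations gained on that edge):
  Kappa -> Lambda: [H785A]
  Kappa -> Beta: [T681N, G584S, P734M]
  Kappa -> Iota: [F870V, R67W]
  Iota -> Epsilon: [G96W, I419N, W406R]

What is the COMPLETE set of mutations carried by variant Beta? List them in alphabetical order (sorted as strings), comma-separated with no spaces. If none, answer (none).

Answer: G584S,P734M,T681N

Derivation:
At Kappa: gained [] -> total []
At Beta: gained ['T681N', 'G584S', 'P734M'] -> total ['G584S', 'P734M', 'T681N']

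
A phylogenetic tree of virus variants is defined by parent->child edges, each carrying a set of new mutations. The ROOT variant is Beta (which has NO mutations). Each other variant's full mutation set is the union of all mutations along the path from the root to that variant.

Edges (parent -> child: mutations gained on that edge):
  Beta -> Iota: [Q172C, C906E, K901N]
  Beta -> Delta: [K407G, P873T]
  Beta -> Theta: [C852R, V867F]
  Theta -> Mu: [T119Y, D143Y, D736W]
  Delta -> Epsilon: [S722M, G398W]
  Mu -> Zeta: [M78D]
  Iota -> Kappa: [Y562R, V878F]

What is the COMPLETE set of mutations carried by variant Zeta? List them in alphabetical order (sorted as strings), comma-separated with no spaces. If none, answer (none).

At Beta: gained [] -> total []
At Theta: gained ['C852R', 'V867F'] -> total ['C852R', 'V867F']
At Mu: gained ['T119Y', 'D143Y', 'D736W'] -> total ['C852R', 'D143Y', 'D736W', 'T119Y', 'V867F']
At Zeta: gained ['M78D'] -> total ['C852R', 'D143Y', 'D736W', 'M78D', 'T119Y', 'V867F']

Answer: C852R,D143Y,D736W,M78D,T119Y,V867F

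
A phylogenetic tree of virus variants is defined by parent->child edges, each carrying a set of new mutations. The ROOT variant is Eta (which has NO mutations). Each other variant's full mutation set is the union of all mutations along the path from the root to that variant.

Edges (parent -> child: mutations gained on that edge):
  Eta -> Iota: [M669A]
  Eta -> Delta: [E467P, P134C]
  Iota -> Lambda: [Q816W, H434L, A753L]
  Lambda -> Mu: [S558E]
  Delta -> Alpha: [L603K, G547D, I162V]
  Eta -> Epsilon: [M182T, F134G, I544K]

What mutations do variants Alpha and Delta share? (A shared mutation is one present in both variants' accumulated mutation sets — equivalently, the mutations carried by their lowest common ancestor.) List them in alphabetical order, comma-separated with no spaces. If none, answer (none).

Answer: E467P,P134C

Derivation:
Accumulating mutations along path to Alpha:
  At Eta: gained [] -> total []
  At Delta: gained ['E467P', 'P134C'] -> total ['E467P', 'P134C']
  At Alpha: gained ['L603K', 'G547D', 'I162V'] -> total ['E467P', 'G547D', 'I162V', 'L603K', 'P134C']
Mutations(Alpha) = ['E467P', 'G547D', 'I162V', 'L603K', 'P134C']
Accumulating mutations along path to Delta:
  At Eta: gained [] -> total []
  At Delta: gained ['E467P', 'P134C'] -> total ['E467P', 'P134C']
Mutations(Delta) = ['E467P', 'P134C']
Intersection: ['E467P', 'G547D', 'I162V', 'L603K', 'P134C'] ∩ ['E467P', 'P134C'] = ['E467P', 'P134C']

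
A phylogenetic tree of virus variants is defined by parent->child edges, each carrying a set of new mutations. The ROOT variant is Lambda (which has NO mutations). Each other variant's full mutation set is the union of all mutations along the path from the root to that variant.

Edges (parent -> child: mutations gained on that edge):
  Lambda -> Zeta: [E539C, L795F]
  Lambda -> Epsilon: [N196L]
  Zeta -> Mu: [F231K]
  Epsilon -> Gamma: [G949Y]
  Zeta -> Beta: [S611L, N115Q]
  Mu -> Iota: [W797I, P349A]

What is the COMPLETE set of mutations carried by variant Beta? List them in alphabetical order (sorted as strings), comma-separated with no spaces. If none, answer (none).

Answer: E539C,L795F,N115Q,S611L

Derivation:
At Lambda: gained [] -> total []
At Zeta: gained ['E539C', 'L795F'] -> total ['E539C', 'L795F']
At Beta: gained ['S611L', 'N115Q'] -> total ['E539C', 'L795F', 'N115Q', 'S611L']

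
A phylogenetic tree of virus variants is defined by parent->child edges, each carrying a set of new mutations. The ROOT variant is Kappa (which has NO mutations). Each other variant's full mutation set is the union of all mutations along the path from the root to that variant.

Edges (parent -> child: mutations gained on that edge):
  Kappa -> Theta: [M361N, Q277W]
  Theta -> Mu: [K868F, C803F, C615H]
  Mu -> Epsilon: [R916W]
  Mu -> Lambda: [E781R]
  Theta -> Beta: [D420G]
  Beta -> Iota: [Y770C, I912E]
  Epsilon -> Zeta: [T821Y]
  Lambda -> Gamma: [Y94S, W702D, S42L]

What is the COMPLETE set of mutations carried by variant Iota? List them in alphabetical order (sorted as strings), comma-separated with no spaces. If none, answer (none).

Answer: D420G,I912E,M361N,Q277W,Y770C

Derivation:
At Kappa: gained [] -> total []
At Theta: gained ['M361N', 'Q277W'] -> total ['M361N', 'Q277W']
At Beta: gained ['D420G'] -> total ['D420G', 'M361N', 'Q277W']
At Iota: gained ['Y770C', 'I912E'] -> total ['D420G', 'I912E', 'M361N', 'Q277W', 'Y770C']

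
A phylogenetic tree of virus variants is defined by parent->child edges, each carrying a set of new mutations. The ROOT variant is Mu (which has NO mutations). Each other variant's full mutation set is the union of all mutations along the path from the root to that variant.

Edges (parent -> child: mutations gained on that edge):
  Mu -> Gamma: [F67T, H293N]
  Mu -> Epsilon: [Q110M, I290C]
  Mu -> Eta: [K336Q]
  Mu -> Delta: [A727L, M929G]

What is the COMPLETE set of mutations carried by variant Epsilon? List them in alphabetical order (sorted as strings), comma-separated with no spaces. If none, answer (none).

At Mu: gained [] -> total []
At Epsilon: gained ['Q110M', 'I290C'] -> total ['I290C', 'Q110M']

Answer: I290C,Q110M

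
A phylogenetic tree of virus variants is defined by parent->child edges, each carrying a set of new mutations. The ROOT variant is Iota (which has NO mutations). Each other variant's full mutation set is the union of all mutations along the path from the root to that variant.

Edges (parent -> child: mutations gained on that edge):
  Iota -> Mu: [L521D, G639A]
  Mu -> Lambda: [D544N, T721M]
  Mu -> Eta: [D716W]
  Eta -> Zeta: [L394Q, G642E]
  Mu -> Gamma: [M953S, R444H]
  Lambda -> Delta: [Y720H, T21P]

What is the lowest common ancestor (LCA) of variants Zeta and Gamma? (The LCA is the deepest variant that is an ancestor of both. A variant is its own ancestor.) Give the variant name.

Answer: Mu

Derivation:
Path from root to Zeta: Iota -> Mu -> Eta -> Zeta
  ancestors of Zeta: {Iota, Mu, Eta, Zeta}
Path from root to Gamma: Iota -> Mu -> Gamma
  ancestors of Gamma: {Iota, Mu, Gamma}
Common ancestors: {Iota, Mu}
Walk up from Gamma: Gamma (not in ancestors of Zeta), Mu (in ancestors of Zeta), Iota (in ancestors of Zeta)
Deepest common ancestor (LCA) = Mu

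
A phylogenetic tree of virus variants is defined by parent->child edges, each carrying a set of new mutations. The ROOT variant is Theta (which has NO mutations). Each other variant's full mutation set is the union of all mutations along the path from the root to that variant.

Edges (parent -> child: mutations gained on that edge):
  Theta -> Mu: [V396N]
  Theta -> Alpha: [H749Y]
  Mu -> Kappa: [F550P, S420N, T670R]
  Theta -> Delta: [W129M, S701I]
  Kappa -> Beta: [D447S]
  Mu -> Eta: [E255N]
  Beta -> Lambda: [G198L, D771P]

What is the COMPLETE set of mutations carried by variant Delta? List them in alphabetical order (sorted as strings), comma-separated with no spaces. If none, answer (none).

Answer: S701I,W129M

Derivation:
At Theta: gained [] -> total []
At Delta: gained ['W129M', 'S701I'] -> total ['S701I', 'W129M']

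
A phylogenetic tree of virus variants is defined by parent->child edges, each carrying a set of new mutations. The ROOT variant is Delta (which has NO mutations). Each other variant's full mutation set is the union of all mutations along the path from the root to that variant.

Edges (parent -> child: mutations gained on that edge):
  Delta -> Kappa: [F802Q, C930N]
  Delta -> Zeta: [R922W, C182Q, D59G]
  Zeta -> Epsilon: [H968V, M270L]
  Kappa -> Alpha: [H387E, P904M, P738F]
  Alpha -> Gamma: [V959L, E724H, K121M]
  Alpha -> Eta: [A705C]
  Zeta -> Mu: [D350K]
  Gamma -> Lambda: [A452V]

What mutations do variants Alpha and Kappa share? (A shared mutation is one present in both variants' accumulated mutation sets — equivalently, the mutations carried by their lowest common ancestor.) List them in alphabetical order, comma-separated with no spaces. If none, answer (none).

Accumulating mutations along path to Alpha:
  At Delta: gained [] -> total []
  At Kappa: gained ['F802Q', 'C930N'] -> total ['C930N', 'F802Q']
  At Alpha: gained ['H387E', 'P904M', 'P738F'] -> total ['C930N', 'F802Q', 'H387E', 'P738F', 'P904M']
Mutations(Alpha) = ['C930N', 'F802Q', 'H387E', 'P738F', 'P904M']
Accumulating mutations along path to Kappa:
  At Delta: gained [] -> total []
  At Kappa: gained ['F802Q', 'C930N'] -> total ['C930N', 'F802Q']
Mutations(Kappa) = ['C930N', 'F802Q']
Intersection: ['C930N', 'F802Q', 'H387E', 'P738F', 'P904M'] ∩ ['C930N', 'F802Q'] = ['C930N', 'F802Q']

Answer: C930N,F802Q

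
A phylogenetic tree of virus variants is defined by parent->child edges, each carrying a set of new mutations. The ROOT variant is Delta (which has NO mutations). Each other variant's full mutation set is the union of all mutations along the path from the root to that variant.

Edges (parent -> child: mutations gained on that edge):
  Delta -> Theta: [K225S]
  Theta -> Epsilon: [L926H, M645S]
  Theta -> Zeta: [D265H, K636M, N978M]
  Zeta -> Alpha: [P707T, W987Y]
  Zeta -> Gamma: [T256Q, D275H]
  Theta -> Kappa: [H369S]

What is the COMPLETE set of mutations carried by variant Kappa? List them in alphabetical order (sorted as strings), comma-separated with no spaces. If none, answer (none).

At Delta: gained [] -> total []
At Theta: gained ['K225S'] -> total ['K225S']
At Kappa: gained ['H369S'] -> total ['H369S', 'K225S']

Answer: H369S,K225S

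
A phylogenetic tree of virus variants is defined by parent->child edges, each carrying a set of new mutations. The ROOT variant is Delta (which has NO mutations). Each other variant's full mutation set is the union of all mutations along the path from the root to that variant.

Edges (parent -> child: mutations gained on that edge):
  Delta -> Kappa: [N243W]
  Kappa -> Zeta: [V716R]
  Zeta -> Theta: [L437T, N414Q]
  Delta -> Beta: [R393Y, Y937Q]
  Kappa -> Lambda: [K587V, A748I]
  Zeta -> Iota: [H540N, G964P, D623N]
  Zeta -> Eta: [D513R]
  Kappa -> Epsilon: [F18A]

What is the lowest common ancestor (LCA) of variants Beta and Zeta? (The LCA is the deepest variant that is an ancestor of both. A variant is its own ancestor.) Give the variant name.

Answer: Delta

Derivation:
Path from root to Beta: Delta -> Beta
  ancestors of Beta: {Delta, Beta}
Path from root to Zeta: Delta -> Kappa -> Zeta
  ancestors of Zeta: {Delta, Kappa, Zeta}
Common ancestors: {Delta}
Walk up from Zeta: Zeta (not in ancestors of Beta), Kappa (not in ancestors of Beta), Delta (in ancestors of Beta)
Deepest common ancestor (LCA) = Delta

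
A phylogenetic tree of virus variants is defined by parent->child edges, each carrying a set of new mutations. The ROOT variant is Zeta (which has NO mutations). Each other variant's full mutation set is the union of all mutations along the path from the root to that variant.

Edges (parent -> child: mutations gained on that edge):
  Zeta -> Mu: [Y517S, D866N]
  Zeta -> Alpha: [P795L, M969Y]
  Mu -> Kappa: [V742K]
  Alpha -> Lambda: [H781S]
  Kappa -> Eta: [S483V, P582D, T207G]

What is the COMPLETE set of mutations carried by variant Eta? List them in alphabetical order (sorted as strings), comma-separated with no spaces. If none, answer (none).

Answer: D866N,P582D,S483V,T207G,V742K,Y517S

Derivation:
At Zeta: gained [] -> total []
At Mu: gained ['Y517S', 'D866N'] -> total ['D866N', 'Y517S']
At Kappa: gained ['V742K'] -> total ['D866N', 'V742K', 'Y517S']
At Eta: gained ['S483V', 'P582D', 'T207G'] -> total ['D866N', 'P582D', 'S483V', 'T207G', 'V742K', 'Y517S']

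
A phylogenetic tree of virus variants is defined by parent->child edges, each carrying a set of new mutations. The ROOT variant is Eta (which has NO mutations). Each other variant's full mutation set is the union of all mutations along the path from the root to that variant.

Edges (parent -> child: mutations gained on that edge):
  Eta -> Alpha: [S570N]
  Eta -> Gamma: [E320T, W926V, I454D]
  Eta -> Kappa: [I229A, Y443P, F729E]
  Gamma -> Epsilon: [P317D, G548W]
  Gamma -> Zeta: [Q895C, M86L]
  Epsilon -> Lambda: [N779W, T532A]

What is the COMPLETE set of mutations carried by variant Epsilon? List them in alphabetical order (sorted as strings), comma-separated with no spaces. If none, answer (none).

At Eta: gained [] -> total []
At Gamma: gained ['E320T', 'W926V', 'I454D'] -> total ['E320T', 'I454D', 'W926V']
At Epsilon: gained ['P317D', 'G548W'] -> total ['E320T', 'G548W', 'I454D', 'P317D', 'W926V']

Answer: E320T,G548W,I454D,P317D,W926V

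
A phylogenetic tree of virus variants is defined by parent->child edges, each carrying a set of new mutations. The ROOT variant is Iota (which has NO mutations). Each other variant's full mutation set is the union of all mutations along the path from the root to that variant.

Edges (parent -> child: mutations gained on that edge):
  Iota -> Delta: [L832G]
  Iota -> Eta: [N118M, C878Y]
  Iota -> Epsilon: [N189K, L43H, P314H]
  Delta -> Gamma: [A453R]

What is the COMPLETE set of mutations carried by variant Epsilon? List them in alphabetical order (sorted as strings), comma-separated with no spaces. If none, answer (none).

Answer: L43H,N189K,P314H

Derivation:
At Iota: gained [] -> total []
At Epsilon: gained ['N189K', 'L43H', 'P314H'] -> total ['L43H', 'N189K', 'P314H']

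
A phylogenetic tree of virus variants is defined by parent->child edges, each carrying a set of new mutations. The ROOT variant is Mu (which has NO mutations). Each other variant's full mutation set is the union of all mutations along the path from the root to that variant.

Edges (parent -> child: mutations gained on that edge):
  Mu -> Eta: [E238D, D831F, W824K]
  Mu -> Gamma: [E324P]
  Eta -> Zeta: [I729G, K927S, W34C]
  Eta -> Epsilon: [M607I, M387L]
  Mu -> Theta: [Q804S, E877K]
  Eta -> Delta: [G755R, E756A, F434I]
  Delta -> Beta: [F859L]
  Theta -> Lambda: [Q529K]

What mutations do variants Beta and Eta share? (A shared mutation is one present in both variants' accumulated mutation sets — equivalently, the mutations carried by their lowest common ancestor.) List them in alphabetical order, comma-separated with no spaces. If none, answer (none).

Answer: D831F,E238D,W824K

Derivation:
Accumulating mutations along path to Beta:
  At Mu: gained [] -> total []
  At Eta: gained ['E238D', 'D831F', 'W824K'] -> total ['D831F', 'E238D', 'W824K']
  At Delta: gained ['G755R', 'E756A', 'F434I'] -> total ['D831F', 'E238D', 'E756A', 'F434I', 'G755R', 'W824K']
  At Beta: gained ['F859L'] -> total ['D831F', 'E238D', 'E756A', 'F434I', 'F859L', 'G755R', 'W824K']
Mutations(Beta) = ['D831F', 'E238D', 'E756A', 'F434I', 'F859L', 'G755R', 'W824K']
Accumulating mutations along path to Eta:
  At Mu: gained [] -> total []
  At Eta: gained ['E238D', 'D831F', 'W824K'] -> total ['D831F', 'E238D', 'W824K']
Mutations(Eta) = ['D831F', 'E238D', 'W824K']
Intersection: ['D831F', 'E238D', 'E756A', 'F434I', 'F859L', 'G755R', 'W824K'] ∩ ['D831F', 'E238D', 'W824K'] = ['D831F', 'E238D', 'W824K']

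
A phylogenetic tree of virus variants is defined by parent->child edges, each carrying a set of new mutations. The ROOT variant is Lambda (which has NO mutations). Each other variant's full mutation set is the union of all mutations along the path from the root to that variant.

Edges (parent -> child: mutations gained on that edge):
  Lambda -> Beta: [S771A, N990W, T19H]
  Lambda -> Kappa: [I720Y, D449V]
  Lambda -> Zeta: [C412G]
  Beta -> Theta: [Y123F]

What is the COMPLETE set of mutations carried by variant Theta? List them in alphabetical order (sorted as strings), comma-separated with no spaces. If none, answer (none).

Answer: N990W,S771A,T19H,Y123F

Derivation:
At Lambda: gained [] -> total []
At Beta: gained ['S771A', 'N990W', 'T19H'] -> total ['N990W', 'S771A', 'T19H']
At Theta: gained ['Y123F'] -> total ['N990W', 'S771A', 'T19H', 'Y123F']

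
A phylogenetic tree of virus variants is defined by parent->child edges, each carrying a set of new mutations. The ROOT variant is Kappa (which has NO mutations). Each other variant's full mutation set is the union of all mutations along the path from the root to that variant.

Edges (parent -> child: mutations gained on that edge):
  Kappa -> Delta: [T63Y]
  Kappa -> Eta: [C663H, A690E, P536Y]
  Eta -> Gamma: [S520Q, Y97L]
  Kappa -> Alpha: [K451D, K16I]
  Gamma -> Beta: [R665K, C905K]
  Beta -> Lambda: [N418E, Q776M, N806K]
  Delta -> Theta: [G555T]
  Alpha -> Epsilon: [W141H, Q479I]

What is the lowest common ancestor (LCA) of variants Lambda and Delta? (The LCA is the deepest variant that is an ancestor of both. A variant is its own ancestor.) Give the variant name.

Path from root to Lambda: Kappa -> Eta -> Gamma -> Beta -> Lambda
  ancestors of Lambda: {Kappa, Eta, Gamma, Beta, Lambda}
Path from root to Delta: Kappa -> Delta
  ancestors of Delta: {Kappa, Delta}
Common ancestors: {Kappa}
Walk up from Delta: Delta (not in ancestors of Lambda), Kappa (in ancestors of Lambda)
Deepest common ancestor (LCA) = Kappa

Answer: Kappa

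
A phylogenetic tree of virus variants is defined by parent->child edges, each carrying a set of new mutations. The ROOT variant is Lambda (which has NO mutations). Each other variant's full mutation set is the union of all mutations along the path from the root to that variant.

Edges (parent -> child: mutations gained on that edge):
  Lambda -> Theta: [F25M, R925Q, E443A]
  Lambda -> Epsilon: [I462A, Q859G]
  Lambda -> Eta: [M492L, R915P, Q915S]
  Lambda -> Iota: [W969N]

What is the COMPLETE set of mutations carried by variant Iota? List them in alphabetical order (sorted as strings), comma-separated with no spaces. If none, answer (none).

Answer: W969N

Derivation:
At Lambda: gained [] -> total []
At Iota: gained ['W969N'] -> total ['W969N']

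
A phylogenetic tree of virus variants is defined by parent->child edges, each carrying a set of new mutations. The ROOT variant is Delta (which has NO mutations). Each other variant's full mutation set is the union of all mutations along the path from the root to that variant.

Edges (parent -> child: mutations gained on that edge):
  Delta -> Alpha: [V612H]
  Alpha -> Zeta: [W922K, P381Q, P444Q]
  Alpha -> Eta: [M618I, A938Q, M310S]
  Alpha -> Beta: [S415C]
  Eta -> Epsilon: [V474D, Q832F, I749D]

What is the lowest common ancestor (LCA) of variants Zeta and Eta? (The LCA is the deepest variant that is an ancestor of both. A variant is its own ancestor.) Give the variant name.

Answer: Alpha

Derivation:
Path from root to Zeta: Delta -> Alpha -> Zeta
  ancestors of Zeta: {Delta, Alpha, Zeta}
Path from root to Eta: Delta -> Alpha -> Eta
  ancestors of Eta: {Delta, Alpha, Eta}
Common ancestors: {Delta, Alpha}
Walk up from Eta: Eta (not in ancestors of Zeta), Alpha (in ancestors of Zeta), Delta (in ancestors of Zeta)
Deepest common ancestor (LCA) = Alpha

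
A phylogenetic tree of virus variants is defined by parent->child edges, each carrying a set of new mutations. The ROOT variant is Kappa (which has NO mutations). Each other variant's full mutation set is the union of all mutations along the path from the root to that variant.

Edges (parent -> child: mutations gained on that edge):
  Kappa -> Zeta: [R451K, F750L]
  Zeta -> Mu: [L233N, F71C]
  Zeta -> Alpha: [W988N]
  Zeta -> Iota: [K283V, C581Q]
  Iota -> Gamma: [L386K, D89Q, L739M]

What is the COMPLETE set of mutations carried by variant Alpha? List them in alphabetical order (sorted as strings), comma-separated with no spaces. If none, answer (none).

At Kappa: gained [] -> total []
At Zeta: gained ['R451K', 'F750L'] -> total ['F750L', 'R451K']
At Alpha: gained ['W988N'] -> total ['F750L', 'R451K', 'W988N']

Answer: F750L,R451K,W988N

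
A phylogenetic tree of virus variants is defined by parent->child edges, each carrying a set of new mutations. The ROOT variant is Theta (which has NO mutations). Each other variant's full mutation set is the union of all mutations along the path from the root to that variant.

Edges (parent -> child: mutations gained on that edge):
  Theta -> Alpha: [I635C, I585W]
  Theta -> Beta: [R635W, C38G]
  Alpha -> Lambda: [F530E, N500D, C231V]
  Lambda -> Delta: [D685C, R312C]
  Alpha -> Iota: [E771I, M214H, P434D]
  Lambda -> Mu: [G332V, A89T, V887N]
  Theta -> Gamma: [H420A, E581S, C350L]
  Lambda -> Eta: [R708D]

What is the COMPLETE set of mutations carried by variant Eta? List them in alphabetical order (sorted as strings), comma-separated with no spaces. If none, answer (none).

At Theta: gained [] -> total []
At Alpha: gained ['I635C', 'I585W'] -> total ['I585W', 'I635C']
At Lambda: gained ['F530E', 'N500D', 'C231V'] -> total ['C231V', 'F530E', 'I585W', 'I635C', 'N500D']
At Eta: gained ['R708D'] -> total ['C231V', 'F530E', 'I585W', 'I635C', 'N500D', 'R708D']

Answer: C231V,F530E,I585W,I635C,N500D,R708D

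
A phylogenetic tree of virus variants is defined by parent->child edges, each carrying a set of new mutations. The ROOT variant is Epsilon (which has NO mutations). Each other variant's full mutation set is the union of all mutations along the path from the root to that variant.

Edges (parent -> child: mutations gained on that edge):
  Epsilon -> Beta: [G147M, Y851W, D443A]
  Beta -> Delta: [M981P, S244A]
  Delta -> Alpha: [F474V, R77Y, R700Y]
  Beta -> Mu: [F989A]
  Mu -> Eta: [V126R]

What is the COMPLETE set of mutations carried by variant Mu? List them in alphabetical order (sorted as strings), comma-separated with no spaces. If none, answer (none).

At Epsilon: gained [] -> total []
At Beta: gained ['G147M', 'Y851W', 'D443A'] -> total ['D443A', 'G147M', 'Y851W']
At Mu: gained ['F989A'] -> total ['D443A', 'F989A', 'G147M', 'Y851W']

Answer: D443A,F989A,G147M,Y851W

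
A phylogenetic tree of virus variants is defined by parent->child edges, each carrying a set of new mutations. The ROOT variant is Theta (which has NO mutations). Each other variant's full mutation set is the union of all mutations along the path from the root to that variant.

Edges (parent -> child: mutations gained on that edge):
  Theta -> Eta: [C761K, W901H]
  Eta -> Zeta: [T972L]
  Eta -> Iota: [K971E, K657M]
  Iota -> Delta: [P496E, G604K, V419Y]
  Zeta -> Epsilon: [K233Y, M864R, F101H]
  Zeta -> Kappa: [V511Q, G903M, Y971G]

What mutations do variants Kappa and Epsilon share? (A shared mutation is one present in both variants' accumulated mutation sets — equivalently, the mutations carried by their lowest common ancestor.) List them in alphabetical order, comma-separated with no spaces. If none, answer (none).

Accumulating mutations along path to Kappa:
  At Theta: gained [] -> total []
  At Eta: gained ['C761K', 'W901H'] -> total ['C761K', 'W901H']
  At Zeta: gained ['T972L'] -> total ['C761K', 'T972L', 'W901H']
  At Kappa: gained ['V511Q', 'G903M', 'Y971G'] -> total ['C761K', 'G903M', 'T972L', 'V511Q', 'W901H', 'Y971G']
Mutations(Kappa) = ['C761K', 'G903M', 'T972L', 'V511Q', 'W901H', 'Y971G']
Accumulating mutations along path to Epsilon:
  At Theta: gained [] -> total []
  At Eta: gained ['C761K', 'W901H'] -> total ['C761K', 'W901H']
  At Zeta: gained ['T972L'] -> total ['C761K', 'T972L', 'W901H']
  At Epsilon: gained ['K233Y', 'M864R', 'F101H'] -> total ['C761K', 'F101H', 'K233Y', 'M864R', 'T972L', 'W901H']
Mutations(Epsilon) = ['C761K', 'F101H', 'K233Y', 'M864R', 'T972L', 'W901H']
Intersection: ['C761K', 'G903M', 'T972L', 'V511Q', 'W901H', 'Y971G'] ∩ ['C761K', 'F101H', 'K233Y', 'M864R', 'T972L', 'W901H'] = ['C761K', 'T972L', 'W901H']

Answer: C761K,T972L,W901H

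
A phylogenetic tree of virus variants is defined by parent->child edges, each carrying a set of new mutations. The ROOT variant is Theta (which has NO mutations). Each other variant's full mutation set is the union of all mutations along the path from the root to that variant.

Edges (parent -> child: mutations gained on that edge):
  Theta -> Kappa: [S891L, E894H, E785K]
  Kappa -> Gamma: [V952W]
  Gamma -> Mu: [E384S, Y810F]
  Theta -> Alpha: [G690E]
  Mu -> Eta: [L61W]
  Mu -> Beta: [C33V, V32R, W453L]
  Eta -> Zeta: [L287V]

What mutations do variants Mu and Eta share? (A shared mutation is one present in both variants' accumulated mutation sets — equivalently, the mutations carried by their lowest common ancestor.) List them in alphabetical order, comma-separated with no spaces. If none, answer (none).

Answer: E384S,E785K,E894H,S891L,V952W,Y810F

Derivation:
Accumulating mutations along path to Mu:
  At Theta: gained [] -> total []
  At Kappa: gained ['S891L', 'E894H', 'E785K'] -> total ['E785K', 'E894H', 'S891L']
  At Gamma: gained ['V952W'] -> total ['E785K', 'E894H', 'S891L', 'V952W']
  At Mu: gained ['E384S', 'Y810F'] -> total ['E384S', 'E785K', 'E894H', 'S891L', 'V952W', 'Y810F']
Mutations(Mu) = ['E384S', 'E785K', 'E894H', 'S891L', 'V952W', 'Y810F']
Accumulating mutations along path to Eta:
  At Theta: gained [] -> total []
  At Kappa: gained ['S891L', 'E894H', 'E785K'] -> total ['E785K', 'E894H', 'S891L']
  At Gamma: gained ['V952W'] -> total ['E785K', 'E894H', 'S891L', 'V952W']
  At Mu: gained ['E384S', 'Y810F'] -> total ['E384S', 'E785K', 'E894H', 'S891L', 'V952W', 'Y810F']
  At Eta: gained ['L61W'] -> total ['E384S', 'E785K', 'E894H', 'L61W', 'S891L', 'V952W', 'Y810F']
Mutations(Eta) = ['E384S', 'E785K', 'E894H', 'L61W', 'S891L', 'V952W', 'Y810F']
Intersection: ['E384S', 'E785K', 'E894H', 'S891L', 'V952W', 'Y810F'] ∩ ['E384S', 'E785K', 'E894H', 'L61W', 'S891L', 'V952W', 'Y810F'] = ['E384S', 'E785K', 'E894H', 'S891L', 'V952W', 'Y810F']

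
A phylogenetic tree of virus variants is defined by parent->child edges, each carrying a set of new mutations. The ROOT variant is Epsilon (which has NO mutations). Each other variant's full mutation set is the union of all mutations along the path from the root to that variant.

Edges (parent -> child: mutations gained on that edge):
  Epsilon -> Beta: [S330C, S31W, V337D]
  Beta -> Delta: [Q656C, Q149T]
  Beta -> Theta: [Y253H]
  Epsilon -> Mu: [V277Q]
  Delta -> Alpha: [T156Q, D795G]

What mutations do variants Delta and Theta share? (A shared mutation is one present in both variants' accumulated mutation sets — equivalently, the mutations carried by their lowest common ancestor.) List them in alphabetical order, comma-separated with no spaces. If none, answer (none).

Answer: S31W,S330C,V337D

Derivation:
Accumulating mutations along path to Delta:
  At Epsilon: gained [] -> total []
  At Beta: gained ['S330C', 'S31W', 'V337D'] -> total ['S31W', 'S330C', 'V337D']
  At Delta: gained ['Q656C', 'Q149T'] -> total ['Q149T', 'Q656C', 'S31W', 'S330C', 'V337D']
Mutations(Delta) = ['Q149T', 'Q656C', 'S31W', 'S330C', 'V337D']
Accumulating mutations along path to Theta:
  At Epsilon: gained [] -> total []
  At Beta: gained ['S330C', 'S31W', 'V337D'] -> total ['S31W', 'S330C', 'V337D']
  At Theta: gained ['Y253H'] -> total ['S31W', 'S330C', 'V337D', 'Y253H']
Mutations(Theta) = ['S31W', 'S330C', 'V337D', 'Y253H']
Intersection: ['Q149T', 'Q656C', 'S31W', 'S330C', 'V337D'] ∩ ['S31W', 'S330C', 'V337D', 'Y253H'] = ['S31W', 'S330C', 'V337D']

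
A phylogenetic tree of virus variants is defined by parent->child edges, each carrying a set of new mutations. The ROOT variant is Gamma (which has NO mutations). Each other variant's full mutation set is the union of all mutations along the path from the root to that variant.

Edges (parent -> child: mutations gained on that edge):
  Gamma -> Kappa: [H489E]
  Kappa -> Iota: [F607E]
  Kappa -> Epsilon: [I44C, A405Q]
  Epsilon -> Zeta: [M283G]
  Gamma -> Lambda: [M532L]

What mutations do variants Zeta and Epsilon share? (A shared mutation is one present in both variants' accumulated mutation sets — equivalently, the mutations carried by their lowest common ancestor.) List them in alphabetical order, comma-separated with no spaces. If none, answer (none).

Accumulating mutations along path to Zeta:
  At Gamma: gained [] -> total []
  At Kappa: gained ['H489E'] -> total ['H489E']
  At Epsilon: gained ['I44C', 'A405Q'] -> total ['A405Q', 'H489E', 'I44C']
  At Zeta: gained ['M283G'] -> total ['A405Q', 'H489E', 'I44C', 'M283G']
Mutations(Zeta) = ['A405Q', 'H489E', 'I44C', 'M283G']
Accumulating mutations along path to Epsilon:
  At Gamma: gained [] -> total []
  At Kappa: gained ['H489E'] -> total ['H489E']
  At Epsilon: gained ['I44C', 'A405Q'] -> total ['A405Q', 'H489E', 'I44C']
Mutations(Epsilon) = ['A405Q', 'H489E', 'I44C']
Intersection: ['A405Q', 'H489E', 'I44C', 'M283G'] ∩ ['A405Q', 'H489E', 'I44C'] = ['A405Q', 'H489E', 'I44C']

Answer: A405Q,H489E,I44C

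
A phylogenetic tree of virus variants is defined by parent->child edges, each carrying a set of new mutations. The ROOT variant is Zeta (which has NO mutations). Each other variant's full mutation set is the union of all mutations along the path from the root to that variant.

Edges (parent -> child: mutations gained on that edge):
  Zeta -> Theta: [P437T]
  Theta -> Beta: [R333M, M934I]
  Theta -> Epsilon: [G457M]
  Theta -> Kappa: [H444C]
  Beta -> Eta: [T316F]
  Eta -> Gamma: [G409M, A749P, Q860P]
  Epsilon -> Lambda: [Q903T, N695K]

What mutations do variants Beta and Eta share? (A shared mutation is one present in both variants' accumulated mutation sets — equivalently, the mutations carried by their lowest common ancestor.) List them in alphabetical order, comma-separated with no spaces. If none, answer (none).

Accumulating mutations along path to Beta:
  At Zeta: gained [] -> total []
  At Theta: gained ['P437T'] -> total ['P437T']
  At Beta: gained ['R333M', 'M934I'] -> total ['M934I', 'P437T', 'R333M']
Mutations(Beta) = ['M934I', 'P437T', 'R333M']
Accumulating mutations along path to Eta:
  At Zeta: gained [] -> total []
  At Theta: gained ['P437T'] -> total ['P437T']
  At Beta: gained ['R333M', 'M934I'] -> total ['M934I', 'P437T', 'R333M']
  At Eta: gained ['T316F'] -> total ['M934I', 'P437T', 'R333M', 'T316F']
Mutations(Eta) = ['M934I', 'P437T', 'R333M', 'T316F']
Intersection: ['M934I', 'P437T', 'R333M'] ∩ ['M934I', 'P437T', 'R333M', 'T316F'] = ['M934I', 'P437T', 'R333M']

Answer: M934I,P437T,R333M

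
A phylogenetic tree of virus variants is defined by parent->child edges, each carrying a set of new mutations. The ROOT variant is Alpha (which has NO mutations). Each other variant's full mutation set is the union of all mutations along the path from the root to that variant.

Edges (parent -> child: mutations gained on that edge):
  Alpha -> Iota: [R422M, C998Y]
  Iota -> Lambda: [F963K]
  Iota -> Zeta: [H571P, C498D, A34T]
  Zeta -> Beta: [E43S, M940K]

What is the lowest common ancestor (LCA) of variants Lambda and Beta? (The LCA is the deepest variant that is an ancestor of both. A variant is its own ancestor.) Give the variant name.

Answer: Iota

Derivation:
Path from root to Lambda: Alpha -> Iota -> Lambda
  ancestors of Lambda: {Alpha, Iota, Lambda}
Path from root to Beta: Alpha -> Iota -> Zeta -> Beta
  ancestors of Beta: {Alpha, Iota, Zeta, Beta}
Common ancestors: {Alpha, Iota}
Walk up from Beta: Beta (not in ancestors of Lambda), Zeta (not in ancestors of Lambda), Iota (in ancestors of Lambda), Alpha (in ancestors of Lambda)
Deepest common ancestor (LCA) = Iota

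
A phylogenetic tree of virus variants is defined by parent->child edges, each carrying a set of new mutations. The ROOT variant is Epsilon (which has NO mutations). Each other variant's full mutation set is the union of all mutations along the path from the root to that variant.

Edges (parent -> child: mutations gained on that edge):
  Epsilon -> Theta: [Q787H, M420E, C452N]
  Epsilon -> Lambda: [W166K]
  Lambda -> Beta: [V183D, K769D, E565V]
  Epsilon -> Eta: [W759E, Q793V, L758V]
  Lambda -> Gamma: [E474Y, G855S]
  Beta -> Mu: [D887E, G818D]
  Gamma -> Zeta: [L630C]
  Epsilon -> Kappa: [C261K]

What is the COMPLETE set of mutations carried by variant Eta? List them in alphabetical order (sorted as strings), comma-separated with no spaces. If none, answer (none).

Answer: L758V,Q793V,W759E

Derivation:
At Epsilon: gained [] -> total []
At Eta: gained ['W759E', 'Q793V', 'L758V'] -> total ['L758V', 'Q793V', 'W759E']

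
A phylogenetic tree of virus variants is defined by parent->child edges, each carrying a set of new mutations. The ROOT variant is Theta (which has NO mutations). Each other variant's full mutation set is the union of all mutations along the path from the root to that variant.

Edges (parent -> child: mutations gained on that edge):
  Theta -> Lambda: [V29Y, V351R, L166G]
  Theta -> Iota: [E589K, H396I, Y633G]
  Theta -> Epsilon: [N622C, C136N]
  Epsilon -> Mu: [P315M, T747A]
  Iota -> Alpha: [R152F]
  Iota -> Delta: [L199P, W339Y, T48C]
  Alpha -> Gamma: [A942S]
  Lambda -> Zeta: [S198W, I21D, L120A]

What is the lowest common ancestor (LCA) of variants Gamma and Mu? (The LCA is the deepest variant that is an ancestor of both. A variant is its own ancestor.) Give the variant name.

Answer: Theta

Derivation:
Path from root to Gamma: Theta -> Iota -> Alpha -> Gamma
  ancestors of Gamma: {Theta, Iota, Alpha, Gamma}
Path from root to Mu: Theta -> Epsilon -> Mu
  ancestors of Mu: {Theta, Epsilon, Mu}
Common ancestors: {Theta}
Walk up from Mu: Mu (not in ancestors of Gamma), Epsilon (not in ancestors of Gamma), Theta (in ancestors of Gamma)
Deepest common ancestor (LCA) = Theta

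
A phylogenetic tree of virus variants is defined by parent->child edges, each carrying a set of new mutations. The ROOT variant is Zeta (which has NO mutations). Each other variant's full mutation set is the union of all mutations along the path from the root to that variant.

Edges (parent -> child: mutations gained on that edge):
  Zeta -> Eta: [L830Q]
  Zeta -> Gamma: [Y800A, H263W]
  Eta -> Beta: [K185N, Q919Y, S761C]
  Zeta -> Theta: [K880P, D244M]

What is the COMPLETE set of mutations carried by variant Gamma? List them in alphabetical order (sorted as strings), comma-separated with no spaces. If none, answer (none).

Answer: H263W,Y800A

Derivation:
At Zeta: gained [] -> total []
At Gamma: gained ['Y800A', 'H263W'] -> total ['H263W', 'Y800A']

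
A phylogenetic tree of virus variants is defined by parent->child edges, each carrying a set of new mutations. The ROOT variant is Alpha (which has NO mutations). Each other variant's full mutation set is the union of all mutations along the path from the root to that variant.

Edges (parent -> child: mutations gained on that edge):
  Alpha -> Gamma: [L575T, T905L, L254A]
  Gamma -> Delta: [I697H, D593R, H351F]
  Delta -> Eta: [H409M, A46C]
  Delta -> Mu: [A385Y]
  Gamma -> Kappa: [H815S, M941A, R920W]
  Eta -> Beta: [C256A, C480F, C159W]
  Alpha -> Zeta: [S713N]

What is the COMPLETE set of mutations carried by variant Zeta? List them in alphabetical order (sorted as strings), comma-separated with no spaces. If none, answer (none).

Answer: S713N

Derivation:
At Alpha: gained [] -> total []
At Zeta: gained ['S713N'] -> total ['S713N']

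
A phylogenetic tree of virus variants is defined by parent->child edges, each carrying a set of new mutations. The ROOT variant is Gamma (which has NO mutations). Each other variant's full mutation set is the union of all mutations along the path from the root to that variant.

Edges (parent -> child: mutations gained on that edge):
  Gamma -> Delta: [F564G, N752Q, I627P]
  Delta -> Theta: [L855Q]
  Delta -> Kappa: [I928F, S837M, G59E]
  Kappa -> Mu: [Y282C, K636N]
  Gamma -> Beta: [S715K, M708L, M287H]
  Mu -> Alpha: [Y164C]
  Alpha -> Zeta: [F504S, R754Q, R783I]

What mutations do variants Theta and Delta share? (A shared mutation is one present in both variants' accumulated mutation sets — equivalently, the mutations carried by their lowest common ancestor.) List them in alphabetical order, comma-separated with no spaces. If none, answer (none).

Answer: F564G,I627P,N752Q

Derivation:
Accumulating mutations along path to Theta:
  At Gamma: gained [] -> total []
  At Delta: gained ['F564G', 'N752Q', 'I627P'] -> total ['F564G', 'I627P', 'N752Q']
  At Theta: gained ['L855Q'] -> total ['F564G', 'I627P', 'L855Q', 'N752Q']
Mutations(Theta) = ['F564G', 'I627P', 'L855Q', 'N752Q']
Accumulating mutations along path to Delta:
  At Gamma: gained [] -> total []
  At Delta: gained ['F564G', 'N752Q', 'I627P'] -> total ['F564G', 'I627P', 'N752Q']
Mutations(Delta) = ['F564G', 'I627P', 'N752Q']
Intersection: ['F564G', 'I627P', 'L855Q', 'N752Q'] ∩ ['F564G', 'I627P', 'N752Q'] = ['F564G', 'I627P', 'N752Q']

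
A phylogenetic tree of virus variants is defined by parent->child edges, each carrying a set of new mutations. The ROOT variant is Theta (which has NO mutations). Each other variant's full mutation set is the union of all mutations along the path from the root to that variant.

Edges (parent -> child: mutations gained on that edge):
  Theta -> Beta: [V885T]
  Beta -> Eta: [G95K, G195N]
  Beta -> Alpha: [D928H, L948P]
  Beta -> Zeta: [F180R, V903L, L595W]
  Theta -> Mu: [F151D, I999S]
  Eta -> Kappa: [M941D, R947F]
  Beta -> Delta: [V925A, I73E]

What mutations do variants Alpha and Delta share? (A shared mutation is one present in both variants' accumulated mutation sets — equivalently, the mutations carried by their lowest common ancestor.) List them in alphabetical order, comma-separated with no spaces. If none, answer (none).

Accumulating mutations along path to Alpha:
  At Theta: gained [] -> total []
  At Beta: gained ['V885T'] -> total ['V885T']
  At Alpha: gained ['D928H', 'L948P'] -> total ['D928H', 'L948P', 'V885T']
Mutations(Alpha) = ['D928H', 'L948P', 'V885T']
Accumulating mutations along path to Delta:
  At Theta: gained [] -> total []
  At Beta: gained ['V885T'] -> total ['V885T']
  At Delta: gained ['V925A', 'I73E'] -> total ['I73E', 'V885T', 'V925A']
Mutations(Delta) = ['I73E', 'V885T', 'V925A']
Intersection: ['D928H', 'L948P', 'V885T'] ∩ ['I73E', 'V885T', 'V925A'] = ['V885T']

Answer: V885T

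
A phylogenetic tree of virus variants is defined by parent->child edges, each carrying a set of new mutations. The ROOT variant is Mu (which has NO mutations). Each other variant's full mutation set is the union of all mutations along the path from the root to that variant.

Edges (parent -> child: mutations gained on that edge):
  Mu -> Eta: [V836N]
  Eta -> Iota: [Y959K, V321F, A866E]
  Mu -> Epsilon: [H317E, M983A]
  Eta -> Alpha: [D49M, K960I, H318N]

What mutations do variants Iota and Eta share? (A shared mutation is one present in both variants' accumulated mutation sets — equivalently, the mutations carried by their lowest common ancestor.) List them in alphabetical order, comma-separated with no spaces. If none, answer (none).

Accumulating mutations along path to Iota:
  At Mu: gained [] -> total []
  At Eta: gained ['V836N'] -> total ['V836N']
  At Iota: gained ['Y959K', 'V321F', 'A866E'] -> total ['A866E', 'V321F', 'V836N', 'Y959K']
Mutations(Iota) = ['A866E', 'V321F', 'V836N', 'Y959K']
Accumulating mutations along path to Eta:
  At Mu: gained [] -> total []
  At Eta: gained ['V836N'] -> total ['V836N']
Mutations(Eta) = ['V836N']
Intersection: ['A866E', 'V321F', 'V836N', 'Y959K'] ∩ ['V836N'] = ['V836N']

Answer: V836N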